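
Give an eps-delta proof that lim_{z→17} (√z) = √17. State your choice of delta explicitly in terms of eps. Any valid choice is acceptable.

Let eps > 0 be given. We want delta > 0 such that 0 < |z − 17| < delta implies |√z − √17| < eps.
Multiplying by the conjugate, |√z − √17| = |z − 17|/(√z + √17).
Restrict delta ≤ 17 so that |z − 17| < 17 forces z > 0, and then √z + √17 > √17.
Hence |√z − √17| < |z − 17|/√17, which is < eps once |z − 17| < √17·eps.
Take delta = min(17, √17·eps). If 0 < |z − 17| < delta then z > 0 and |√z − √17| < |z − 17|/√17 < eps.

delta = min(17, √17·eps)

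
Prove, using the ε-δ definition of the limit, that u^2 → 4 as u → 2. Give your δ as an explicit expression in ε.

Suppose ε > 0. We seek δ > 0 with 0 < |u − 2| < δ ⇒ |u^2 − 4| < ε.
Factor: u^2 − 4 = (u − 2)(u + 2), so |u^2 − 4| = |u − 2|·|u + 2|.
Restrict δ ≤ 1. Then |u − 2| < 1 gives |u| < 3, so by the triangle inequality |u + 2| ≤ 3 + 2 = 5.
Hence |u^2 − 4| ≤ 5|u − 2|, which is < ε once |u − 2| < ε/5.
Take δ = min(1, ε/5). If 0 < |u − 2| < δ then both bounds hold and |u^2 − 4| ≤ 5|u − 2| < 5·(ε/5) = ε.

δ = min(1, ε/5)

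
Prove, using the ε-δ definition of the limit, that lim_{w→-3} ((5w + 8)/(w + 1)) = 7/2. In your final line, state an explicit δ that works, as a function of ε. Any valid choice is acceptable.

δ = min(1, (2/3)ε)

Let ε > 0 be given. We want δ > 0 with 0 < |w + 3| < δ ⇒ |(5w + 8)/(w + 1) − (7/2)| < ε.
Combining over a common denominator, (5w + 8)/(w + 1) − (7/2) = [(5w + 8)·(-2) − (-7)·(w + 1)] / [(-2)·(w + 1)] = -3(w + 3) / ((-2)(w + 1)).
So |(5w + 8)/(w + 1) − (7/2)| = 3|w + 3| / (2·|w + 1|).
Require δ ≤ 1, so |w + 1| ≥ |-2| − |w + 3| > 2 − 1 = 1.
Hence |(5w + 8)/(w + 1) − (7/2)| < 3|w + 3|/(2·1) = (3/2)|w + 3|, which is < ε once |w + 3| < (2/3)ε.
Take δ = min(1, (2/3)ε). Then 0 < |w + 3| < δ forces both bounds, so |(5w + 8)/(w + 1) − (7/2)| < ε.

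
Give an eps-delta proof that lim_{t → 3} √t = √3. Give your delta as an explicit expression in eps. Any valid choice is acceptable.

Fix eps > 0. We want delta > 0 such that 0 < |t − 3| < delta implies |√t − √3| < eps.
Rationalise: √t − √3 = (t − 3)/(√t + √3), so |√t − √3| = |t − 3|/(√t + √3).
Restrict delta ≤ 3 so that |t − 3| < 3 forces t > 0, and then √t + √3 > √3.
Hence |√t − √3| < |t − 3|/√3, which is < eps once |t − 3| < √3·eps.
Take delta = min(3, √3·eps). If 0 < |t − 3| < delta then t > 0 and |√t − √3| < |t − 3|/√3 < eps.

delta = min(3, √3·eps)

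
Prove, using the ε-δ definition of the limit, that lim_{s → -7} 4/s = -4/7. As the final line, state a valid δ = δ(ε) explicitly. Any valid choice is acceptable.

δ = min(7/2, (49/8)ε)

Suppose ε > 0. We seek δ > 0 such that 0 < |s + 7| < δ implies |4/s + 4/7| < ε.
|4/s + 4/7| = 4·|-7 − s|/(7·|s|) = 4|s + 7|/(7|s|).
Require δ ≤ 7/2 so that |s| > 7 − 7/2 = 7/2, hence 7|s| > 49/2.
Then |4/s + 4/7| < 4|s + 7|/(49/2), which is < ε when |s + 7| < (49/8)ε.
Take δ = min(7/2, (49/8)ε). Then 0 < |s + 7| < δ gives both |s + 7| < 7/2 and |s + 7| < (49/8)ε, so |4/s + 4/7| < ε.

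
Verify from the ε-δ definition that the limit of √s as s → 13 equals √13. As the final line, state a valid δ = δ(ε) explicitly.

Let ε > 0 be given. We want δ > 0 such that 0 < |s − 13| < δ implies |√s − √13| < ε.
Multiplying by the conjugate, |√s − √13| = |s − 13|/(√s + √13).
Restrict δ ≤ 13 so that |s − 13| < 13 forces s > 0, and then √s + √13 > √13.
Hence |√s − √13| < |s − 13|/√13, which is < ε once |s − 13| < √13·ε.
Take δ = min(13, √13·ε). If 0 < |s − 13| < δ then s > 0 and |√s − √13| < |s − 13|/√13 < ε.

δ = min(13, √13·ε)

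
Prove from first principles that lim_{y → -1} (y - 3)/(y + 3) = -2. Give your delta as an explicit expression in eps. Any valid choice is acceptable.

Fix eps > 0. We want delta > 0 with 0 < |y + 1| < delta ⇒ |(y - 3)/(y + 3) + 2| < eps.
Combining over a common denominator, (y - 3)/(y + 3) + 2 = [(y - 3)·2 − (-4)·(y + 3)] / [2·(y + 3)] = 6(y + 1) / (2(y + 3)).
So |(y - 3)/(y + 3) + 2| = 6|y + 1| / (2·|y + 3|).
Restrict delta ≤ 1. Then |y + 1| < 1 gives |y + 3| = |(y + 1) + 2| ≥ 2 − 1 = 1.
Hence |(y - 3)/(y + 3) + 2| < 6|y + 1|/(2·1) = 3|y + 1|, which is < eps once |y + 1| < (1/3)eps.
Take delta = min(1, (1/3)eps). Then 0 < |y + 1| < delta forces both bounds, so |(y - 3)/(y + 3) + 2| < eps.

delta = min(1, (1/3)eps)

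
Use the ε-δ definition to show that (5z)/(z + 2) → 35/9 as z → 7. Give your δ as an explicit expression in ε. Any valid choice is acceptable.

Suppose ε > 0. We want δ > 0 with 0 < |z − 7| < δ ⇒ |(5z)/(z + 2) − (35/9)| < ε.
Combining over a common denominator, (5z)/(z + 2) − (35/9) = [(5z)·9 − 35·(z + 2)] / [9·(z + 2)] = 10(z − 7) / (9(z + 2)).
So |(5z)/(z + 2) − (35/9)| = 10|z − 7| / (9·|z + 2|).
Require δ ≤ 9/2, so |z + 2| ≥ |9| − |z − 7| > 9 − 9/2 = 9/2.
Hence |(5z)/(z + 2) − (35/9)| < 10|z − 7|/(9·(9/2)) = (20/81)|z − 7|, which is < ε once |z − 7| < (81/20)ε.
Take δ = min(9/2, (81/20)ε). Then 0 < |z − 7| < δ forces both bounds, so |(5z)/(z + 2) − (35/9)| < ε.

δ = min(9/2, (81/20)ε)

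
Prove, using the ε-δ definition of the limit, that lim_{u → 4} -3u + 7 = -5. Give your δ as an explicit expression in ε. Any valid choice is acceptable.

Suppose ε > 0. We need δ > 0 so that 0 < |u − 4| < δ implies |(-3u + 7) + 5| < ε.
Since (-3u + 7) + 5 = -3(u − 4), we have |(-3u + 7) + 5| = 3|u − 4|.
So 3|u − 4| < ε exactly when |u − 4| < ε/3.
Choosing δ = ε/3 gives |(-3u + 7) + 5| = 3|u − 4| < ε whenever |u − 4| < δ.

δ = ε/3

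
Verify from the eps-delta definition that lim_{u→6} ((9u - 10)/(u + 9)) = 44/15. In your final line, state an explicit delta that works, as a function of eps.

Suppose eps > 0. We want delta > 0 with 0 < |u − 6| < delta ⇒ |(9u - 10)/(u + 9) − (44/15)| < eps.
Combining over a common denominator, (9u - 10)/(u + 9) − (44/15) = [(9u - 10)·15 − 44·(u + 9)] / [15·(u + 9)] = 91(u − 6) / (15(u + 9)).
So |(9u - 10)/(u + 9) − (44/15)| = 91|u − 6| / (15·|u + 9|).
Require delta ≤ 15/2, so |u + 9| ≥ |15| − |u − 6| > 15 − 15/2 = 15/2.
Hence |(9u - 10)/(u + 9) − (44/15)| < 91|u − 6|/(15·(15/2)) = (182/225)|u − 6|, which is < eps once |u − 6| < (225/182)eps.
Take delta = min(15/2, (225/182)eps). Then 0 < |u − 6| < delta forces both bounds, so |(9u - 10)/(u + 9) − (44/15)| < eps.

delta = min(15/2, (225/182)eps)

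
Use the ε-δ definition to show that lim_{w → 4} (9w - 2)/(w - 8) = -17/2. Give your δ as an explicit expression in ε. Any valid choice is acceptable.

δ = min(2, (4/35)ε)

Suppose ε > 0. We want δ > 0 with 0 < |w − 4| < δ ⇒ |(9w - 2)/(w - 8) + 17/2| < ε.
Combining over a common denominator, (9w - 2)/(w - 8) + 17/2 = [(9w - 2)·(-4) − 34·(w - 8)] / [(-4)·(w - 8)] = -70(w − 4) / ((-4)(w - 8)).
So |(9w - 2)/(w - 8) + 17/2| = 70|w − 4| / (4·|w − 8|).
Restrict δ ≤ 2. Then |w − 4| < 2 gives |w − 8| = |(w − 4) + (-4)| ≥ 4 − 2 = 2.
Hence |(9w - 2)/(w - 8) + 17/2| < 70|w − 4|/(4·2) = (35/4)|w − 4|, which is < ε once |w − 4| < (4/35)ε.
Take δ = min(2, (4/35)ε). Then 0 < |w − 4| < δ forces both bounds, so |(9w - 2)/(w - 8) + 17/2| < ε.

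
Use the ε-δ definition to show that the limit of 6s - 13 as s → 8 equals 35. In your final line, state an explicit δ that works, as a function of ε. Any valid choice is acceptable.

δ = ε/6

Suppose ε > 0. We need δ > 0 so that 0 < |s − 8| < δ implies |(6s - 13) − 35| < ε.
|(6s - 13) − 35| = |6s - 48| = 6|s − 8|.
Thus it suffices that |s − 8| < ε/6.
Take δ = ε/6. If 0 < |s − 8| < δ then |(6s - 13) − 35| = 6|s − 8| < 6·(ε/6) = ε.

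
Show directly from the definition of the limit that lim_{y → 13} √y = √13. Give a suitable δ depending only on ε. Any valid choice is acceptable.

δ = min(13, √13·ε)

Fix ε > 0. We want δ > 0 such that 0 < |y − 13| < δ implies |√y − √13| < ε.
Rationalise: √y − √13 = (y − 13)/(√y + √13), so |√y − √13| = |y − 13|/(√y + √13).
Restrict δ ≤ 13 so that |y − 13| < 13 forces y > 0, and then √y + √13 > √13.
Hence |√y − √13| < |y − 13|/√13, which is < ε once |y − 13| < √13·ε.
Take δ = min(13, √13·ε). If 0 < |y − 13| < δ then y > 0 and |√y − √13| < |y − 13|/√13 < ε.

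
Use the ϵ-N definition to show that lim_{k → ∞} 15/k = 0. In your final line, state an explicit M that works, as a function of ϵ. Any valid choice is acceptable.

M = 15/ϵ

Fix ϵ > 0. For k ≥ 1, |15/k − 0| = 15/(k) ≤ 15/k.
We need 15/k < ϵ, i.e. k > 15/ϵ.
Take M = 15/ϵ. If k > M then |15/k| ≤ 15/k < ϵ.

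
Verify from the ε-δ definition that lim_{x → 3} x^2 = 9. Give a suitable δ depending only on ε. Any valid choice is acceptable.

Let ε > 0 be given. We seek δ > 0 with 0 < |x − 3| < δ ⇒ |x^2 − 9| < ε.
Factor: x^2 − 9 = (x − 3)(x + 3), so |x^2 − 9| = |x − 3|·|x + 3|.
Restrict δ ≤ 1. Then |x − 3| < 1 gives |x| < 4, so by the triangle inequality |x + 3| ≤ 4 + 3 = 7.
Hence |x^2 − 9| ≤ 7|x − 3|, which is < ε once |x − 3| < ε/7.
Take δ = min(1, ε/7). If 0 < |x − 3| < δ then both bounds hold and |x^2 − 9| ≤ 7|x − 3| < 7·(ε/7) = ε.

δ = min(1, ε/7)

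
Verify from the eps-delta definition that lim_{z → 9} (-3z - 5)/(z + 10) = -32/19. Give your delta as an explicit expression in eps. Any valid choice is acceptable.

Suppose eps > 0. We want delta > 0 with 0 < |z − 9| < delta ⇒ |(-3z - 5)/(z + 10) + 32/19| < eps.
Combining over a common denominator, (-3z - 5)/(z + 10) + 32/19 = [(-3z - 5)·19 − (-32)·(z + 10)] / [19·(z + 10)] = -25(z − 9) / (19(z + 10)).
So |(-3z - 5)/(z + 10) + 32/19| = 25|z − 9| / (19·|z + 10|).
Restrict delta ≤ 19/2. Then |z − 9| < 19/2 gives |z + 10| = |(z − 9) + 19| ≥ 19 − 19/2 = 19/2.
Hence |(-3z - 5)/(z + 10) + 32/19| < 25|z − 9|/(19·(19/2)) = (50/361)|z − 9|, which is < eps once |z − 9| < (361/50)eps.
Take delta = min(19/2, (361/50)eps). Then 0 < |z − 9| < delta forces both bounds, so |(-3z - 5)/(z + 10) + 32/19| < eps.

delta = min(19/2, (361/50)eps)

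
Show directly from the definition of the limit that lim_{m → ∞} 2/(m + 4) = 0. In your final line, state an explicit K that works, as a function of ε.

Fix ε > 0. For m ≥ 1, |2/(m + 4) − 0| = 2/(m + 4) ≤ 2/m.
We need 2/m < ε, i.e. m > 2/ε.
Take K = 2/ε. If m > K then |2/(m + 4)| ≤ 2/m < ε.

K = 2/ε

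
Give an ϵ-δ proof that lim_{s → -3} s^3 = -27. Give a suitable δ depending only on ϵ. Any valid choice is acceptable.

Let ϵ > 0 be given. We seek δ > 0 with 0 < |s + 3| < δ ⇒ |s^3 + 27| < ϵ.
Factor: s^3 + 27 = (s + 3)(s^2 - 3s + 9), so |s^3 + 27| = |s + 3|·|s^2 - 3s + 9|.
Restrict δ ≤ 1. Then |s + 3| < 1 gives |s| < 4, so by the triangle inequality |s^2 - 3s + 9| ≤ 4^2 + 3·4 + 9 = 37.
Hence |s^3 + 27| ≤ 37|s + 3|, which is < ϵ once |s + 3| < ϵ/37.
Take δ = min(1, ϵ/37). If 0 < |s + 3| < δ then both bounds hold and |s^3 + 27| ≤ 37|s + 3| < 37·(ϵ/37) = ϵ.

δ = min(1, ϵ/37)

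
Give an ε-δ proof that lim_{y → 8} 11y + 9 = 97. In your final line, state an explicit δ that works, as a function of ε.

Let ε > 0 be given. We need δ > 0 so that 0 < |y − 8| < δ implies |(11y + 9) − 97| < ε.
|(11y + 9) − 97| = |11y - 88| = 11|y − 8|.
So 11|y − 8| < ε exactly when |y − 8| < ε/11.
Choosing δ = ε/11 gives |(11y + 9) − 97| = 11|y − 8| < ε whenever |y − 8| < δ.

δ = ε/11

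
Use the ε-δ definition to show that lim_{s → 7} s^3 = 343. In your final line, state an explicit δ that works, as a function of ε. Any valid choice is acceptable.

Let ε > 0 be given. We seek δ > 0 with 0 < |s − 7| < δ ⇒ |s^3 − 343| < ε.
Factor: s^3 − 343 = (s − 7)(s^2 + 7s + 49), so |s^3 − 343| = |s − 7|·|s^2 + 7s + 49|.
Impose δ ≤ 2 so that |s| < 9; then |s^2 + 7s + 49| ≤ 193.
Hence |s^3 − 343| ≤ 193|s − 7|, which is < ε once |s − 7| < ε/193.
Take δ = min(2, ε/193). If 0 < |s − 7| < δ then both bounds hold and |s^3 − 343| ≤ 193|s − 7| < 193·(ε/193) = ε.

δ = min(2, ε/193)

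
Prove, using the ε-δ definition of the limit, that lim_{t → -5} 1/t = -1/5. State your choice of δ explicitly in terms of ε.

Fix ε > 0. We seek δ > 0 such that 0 < |t + 5| < δ implies |1/t + 1/5| < ε.
|1/t + 1/5| = |-5 − t|/(5·|t|) = |t + 5|/(5|t|).
Require δ ≤ 5/2 so that |t| > 5 − 5/2 = 5/2, hence 5|t| > 25/2.
Then |1/t + 1/5| < |t + 5|/(25/2), which is < ε when |t + 5| < (25/2)ε.
Take δ = min(5/2, (25/2)ε). Then 0 < |t + 5| < δ gives both |t + 5| < 5/2 and |t + 5| < (25/2)ε, so |1/t + 1/5| < ε.

δ = min(5/2, (25/2)ε)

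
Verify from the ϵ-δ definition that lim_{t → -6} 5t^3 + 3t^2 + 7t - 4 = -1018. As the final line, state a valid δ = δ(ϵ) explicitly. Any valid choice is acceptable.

δ = min(1, ϵ/603)

Let ϵ > 0 be given. We want δ > 0 such that 0 < |t + 6| < δ implies |(5t^3 + 3t^2 + 7t - 4) + 1018| < ϵ.
(5t^3 + 3t^2 + 7t - 4) + 1018 = 5t^3 + 3t^2 + 7t + 1014 = (t + 6)(5t^2 - 27t + 169).
So |(5t^3 + 3t^2 + 7t - 4) + 1018| = |t + 6|·|5t^2 - 27t + 169|.
Require δ ≤ 1. Then |t + 6| < 1 gives |t| < 7, and by the triangle inequality |5t^2 - 27t + 169| ≤ 5·7^2 + 27·7 + 169 = 603.
Hence |(5t^3 + 3t^2 + 7t - 4) + 1018| ≤ 603|t + 6| < ϵ provided |t + 6| < ϵ/603.
Choosing δ = min(1, ϵ/603) ensures both conditions, hence |(5t^3 + 3t^2 + 7t - 4) + 1018| < ϵ.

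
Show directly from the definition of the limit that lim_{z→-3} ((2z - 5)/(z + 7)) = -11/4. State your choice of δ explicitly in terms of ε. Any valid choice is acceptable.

Fix ε > 0. We want δ > 0 with 0 < |z + 3| < δ ⇒ |(2z - 5)/(z + 7) + 11/4| < ε.
Combining over a common denominator, (2z - 5)/(z + 7) + 11/4 = [(2z - 5)·4 − (-11)·(z + 7)] / [4·(z + 7)] = 19(z + 3) / (4(z + 7)).
So |(2z - 5)/(z + 7) + 11/4| = 19|z + 3| / (4·|z + 7|).
Restrict δ ≤ 2. Then |z + 3| < 2 gives |z + 7| = |(z + 3) + 4| ≥ 4 − 2 = 2.
Hence |(2z - 5)/(z + 7) + 11/4| < 19|z + 3|/(4·2) = (19/8)|z + 3|, which is < ε once |z + 3| < (8/19)ε.
Take δ = min(2, (8/19)ε). Then 0 < |z + 3| < δ forces both bounds, so |(2z - 5)/(z + 7) + 11/4| < ε.

δ = min(2, (8/19)ε)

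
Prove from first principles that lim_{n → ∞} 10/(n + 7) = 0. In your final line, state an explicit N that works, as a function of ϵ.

N = 10/ϵ

Let ϵ > 0 be given. For n ≥ 1, |10/(n + 7) − 0| = 10/(n + 7) ≤ 10/n.
We need 10/n < ϵ, i.e. n > 10/ϵ.
Take N = 10/ϵ. If n > N then |10/(n + 7)| ≤ 10/n < ϵ.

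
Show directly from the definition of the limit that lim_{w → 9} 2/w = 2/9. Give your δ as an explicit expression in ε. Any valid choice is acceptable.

Fix ε > 0. We seek δ > 0 such that 0 < |w − 9| < δ implies |2/w − (2/9)| < ε.
|2/w − (2/9)| = 2·|9 − w|/(9·|w|) = 2|w − 9|/(9|w|).
Restrict δ ≤ 9/2. Then |w − 9| < 9/2 gives |w| > 9/2, so 9|w| > 81/2.
Then |2/w − (2/9)| < 2|w − 9|/(81/2), which is < ε when |w − 9| < (81/4)ε.
Take δ = min(9/2, (81/4)ε). Then 0 < |w − 9| < δ gives both |w − 9| < 9/2 and |w − 9| < (81/4)ε, so |2/w − (2/9)| < ε.

δ = min(9/2, (81/4)ε)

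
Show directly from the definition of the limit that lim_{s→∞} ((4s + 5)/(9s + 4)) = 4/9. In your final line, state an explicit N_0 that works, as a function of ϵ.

Let ϵ > 0 be given. We seek N_0 > 0 such that s > N_0 implies |(4s + 5)/(9s + 4) − (4/9)| < ϵ.
(4s + 5)/(9s + 4) − (4/9) = (9(4s + 5) − 4(9s + 4)) / (9(9s + 4)) = 29/(9(9s + 4)).
For s > 0 we have 9s + 4 > 9s, so |(4s + 5)/(9s + 4) − (4/9)| = 29/(9(9s + 4)) < 29/(9·9s) = (29/81)/s.
Thus |(4s + 5)/(9s + 4) − (4/9)| < ϵ whenever s > (29/81)/ϵ.
Take N_0 = (29/81)/ϵ. If s > N_0 then |(4s + 5)/(9s + 4) − (4/9)| < (29/81)/s < ϵ.

N_0 = (29/81)/ϵ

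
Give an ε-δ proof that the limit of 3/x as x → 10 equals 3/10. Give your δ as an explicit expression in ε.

Suppose ε > 0. We seek δ > 0 such that 0 < |x − 10| < δ implies |3/x − (3/10)| < ε.
|3/x − (3/10)| = 3·|10 − x|/(10·|x|) = 3|x − 10|/(10|x|).
Require δ ≤ 5 so that |x| > 10 − 5 = 5, hence 10|x| > 50.
Then |3/x − (3/10)| < 3|x − 10|/50, which is < ε when |x − 10| < (50/3)ε.
Take δ = min(5, (50/3)ε). Then 0 < |x − 10| < δ gives both |x − 10| < 5 and |x − 10| < (50/3)ε, so |3/x − (3/10)| < ε.

δ = min(5, (50/3)ε)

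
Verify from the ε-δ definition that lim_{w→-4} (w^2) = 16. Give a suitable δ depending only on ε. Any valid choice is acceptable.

δ = min(2, ε/10)

Suppose ε > 0. We seek δ > 0 with 0 < |w + 4| < δ ⇒ |w^2 − 16| < ε.
Factor: w^2 − 16 = (w + 4)(w - 4), so |w^2 − 16| = |w + 4|·|w - 4|.
Impose δ ≤ 2 so that |w| < 6; then |w - 4| ≤ 10.
Hence |w^2 − 16| ≤ 10|w + 4|, which is < ε once |w + 4| < ε/10.
Take δ = min(2, ε/10). If 0 < |w + 4| < δ then both bounds hold and |w^2 − 16| ≤ 10|w + 4| < 10·(ε/10) = ε.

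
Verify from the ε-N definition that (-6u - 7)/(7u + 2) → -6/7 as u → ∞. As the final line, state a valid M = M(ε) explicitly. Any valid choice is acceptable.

M = (37/49)/ε

Suppose ε > 0. We seek M > 0 such that u > M implies |(-6u - 7)/(7u + 2) + 6/7| < ε.
(-6u - 7)/(7u + 2) + 6/7 = (7(-6u - 7) − (-6)(7u + 2)) / (7(7u + 2)) = -37/(7(7u + 2)).
For u > 0 we have 7u + 2 > 7u, so |(-6u - 7)/(7u + 2) + 6/7| = 37/(7(7u + 2)) < 37/(7·7u) = (37/49)/u.
Thus |(-6u - 7)/(7u + 2) + 6/7| < ε whenever u > (37/49)/ε.
Take M = (37/49)/ε. If u > M then |(-6u - 7)/(7u + 2) + 6/7| < (37/49)/u < ε.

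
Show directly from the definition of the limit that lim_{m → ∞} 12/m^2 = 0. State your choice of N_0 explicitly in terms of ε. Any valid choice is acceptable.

Fix ε > 0. For m ≥ 1, |12/m^2 − 0| = 12/m^2.
12/m^2 < ε ⇔ m^2 > 12/ε ⇔ m > (12/ε)^{1/2}.
Take N_0 = (12/ε)^{1/2}. Then m > N_0 implies 12/m^2 < ε.

N_0 = (12/ε)^{1/2}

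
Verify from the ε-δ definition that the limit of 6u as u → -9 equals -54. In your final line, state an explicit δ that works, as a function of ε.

Let ε > 0. We need δ > 0 so that 0 < |u + 9| < δ implies |(6u) + 54| < ε.
|(6u) + 54| = |6u + 54| = 6|u + 9|.
Thus it suffices that |u + 9| < ε/6.
Choosing δ = ε/6 gives |(6u) + 54| = 6|u + 9| < ε whenever |u + 9| < δ.

δ = ε/6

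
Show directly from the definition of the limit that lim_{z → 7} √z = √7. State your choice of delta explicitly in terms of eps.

delta = min(7, √7·eps)

Fix eps > 0. We want delta > 0 such that 0 < |z − 7| < delta implies |√z − √7| < eps.
Multiplying by the conjugate, |√z − √7| = |z − 7|/(√z + √7).
Restrict delta ≤ 7 so that |z − 7| < 7 forces z > 0, and then √z + √7 > √7.
Hence |√z − √7| < |z − 7|/√7, which is < eps once |z − 7| < √7·eps.
Take delta = min(7, √7·eps). If 0 < |z − 7| < delta then z > 0 and |√z − √7| < |z − 7|/√7 < eps.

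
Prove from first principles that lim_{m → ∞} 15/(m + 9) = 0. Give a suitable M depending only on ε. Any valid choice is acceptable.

Let ε > 0 be given. For m ≥ 1, |15/(m + 9) − 0| = 15/(m + 9) ≤ 15/m.
We need 15/m < ε, i.e. m > 15/ε.
Take M = 15/ε. If m > M then |15/(m + 9)| ≤ 15/m < ε.

M = 15/ε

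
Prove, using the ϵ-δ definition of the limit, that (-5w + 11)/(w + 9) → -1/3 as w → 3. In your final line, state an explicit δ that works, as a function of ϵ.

Let ϵ > 0 be given. We want δ > 0 with 0 < |w − 3| < δ ⇒ |(-5w + 11)/(w + 9) + 1/3| < ϵ.
Combining over a common denominator, (-5w + 11)/(w + 9) + 1/3 = [(-5w + 11)·12 − (-4)·(w + 9)] / [12·(w + 9)] = -56(w − 3) / (12(w + 9)).
So |(-5w + 11)/(w + 9) + 1/3| = 56|w − 3| / (12·|w + 9|).
Require δ ≤ 6, so |w + 9| ≥ |12| − |w − 3| > 12 − 6 = 6.
Hence |(-5w + 11)/(w + 9) + 1/3| < 56|w − 3|/(12·6) = (7/9)|w − 3|, which is < ϵ once |w − 3| < (9/7)ϵ.
Take δ = min(6, (9/7)ϵ). Then 0 < |w − 3| < δ forces both bounds, so |(-5w + 11)/(w + 9) + 1/3| < ϵ.

δ = min(6, (9/7)ϵ)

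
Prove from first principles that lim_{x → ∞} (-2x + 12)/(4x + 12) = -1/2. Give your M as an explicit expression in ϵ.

Let ϵ > 0 be given. We seek M > 0 such that x > M implies |(-2x + 12)/(4x + 12) + 1/2| < ϵ.
(-2x + 12)/(4x + 12) + 1/2 = (4(-2x + 12) − (-2)(4x + 12)) / (4(4x + 12)) = 72/(4(4x + 12)).
For x > 0 we have 4x + 12 > 4x, so |(-2x + 12)/(4x + 12) + 1/2| = 72/(4(4x + 12)) < 72/(4·4x) = (9/2)/x.
Thus |(-2x + 12)/(4x + 12) + 1/2| < ϵ whenever x > (9/2)/ϵ.
Take M = (9/2)/ϵ. If x > M then |(-2x + 12)/(4x + 12) + 1/2| < (9/2)/x < ϵ.

M = (9/2)/ϵ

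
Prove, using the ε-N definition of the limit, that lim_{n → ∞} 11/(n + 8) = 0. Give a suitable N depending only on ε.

Let ε > 0. For n ≥ 1, |11/(n + 8) − 0| = 11/(n + 8) ≤ 11/n.
We need 11/n < ε, i.e. n > 11/ε.
Take N = 11/ε. If n > N then |11/(n + 8)| ≤ 11/n < ε.

N = 11/ε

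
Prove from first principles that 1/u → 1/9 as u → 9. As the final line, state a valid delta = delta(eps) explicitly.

Let eps > 0 be given. We seek delta > 0 such that 0 < |u − 9| < delta implies |1/u − (1/9)| < eps.
|1/u − (1/9)| = |9 − u|/(9·|u|) = |u − 9|/(9|u|).
Restrict delta ≤ 9/2. Then |u − 9| < 9/2 gives |u| > 9/2, so 9|u| > 81/2.
Then |1/u − (1/9)| < |u − 9|/(81/2), which is < eps when |u − 9| < (81/2)eps.
Take delta = min(9/2, (81/2)eps). Then 0 < |u − 9| < delta gives both |u − 9| < 9/2 and |u − 9| < (81/2)eps, so |1/u − (1/9)| < eps.

delta = min(9/2, (81/2)eps)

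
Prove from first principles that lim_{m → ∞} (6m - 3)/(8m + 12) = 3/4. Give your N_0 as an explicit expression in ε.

Let ε > 0 be given. For m ≥ 1, |(6m - 3)/(8m + 12) − (3/4)| = |-96|/(8(8m + 12)) = 96/(8(8m + 12)).
Since 8m + 12 ≥ 8m for m ≥ 1, this is ≤ 96/(8·8m) = (3/2)/m.
So |(6m - 3)/(8m + 12) − (3/4)| < ε whenever m > (3/2)/ε.
Take N_0 = (3/2)/ε. If m > N_0 then |(6m - 3)/(8m + 12) − (3/4)| ≤ (3/2)/m < ε.

N_0 = (3/2)/ε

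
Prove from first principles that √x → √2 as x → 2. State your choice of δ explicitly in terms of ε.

Suppose ε > 0. We want δ > 0 such that 0 < |x − 2| < δ implies |√x − √2| < ε.
Rationalise: √x − √2 = (x − 2)/(√x + √2), so |√x − √2| = |x − 2|/(√x + √2).
Restrict δ ≤ 2 so that |x − 2| < 2 forces x > 0, and then √x + √2 > √2.
Hence |√x − √2| < |x − 2|/√2, which is < ε once |x − 2| < √2·ε.
Take δ = min(2, √2·ε). If 0 < |x − 2| < δ then x > 0 and |√x − √2| < |x − 2|/√2 < ε.

δ = min(2, √2·ε)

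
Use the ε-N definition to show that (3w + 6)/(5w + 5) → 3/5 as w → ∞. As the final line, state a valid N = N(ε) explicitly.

Let ε > 0. We seek N > 0 such that w > N implies |(3w + 6)/(5w + 5) − (3/5)| < ε.
(3w + 6)/(5w + 5) − (3/5) = (5(3w + 6) − 3(5w + 5)) / (5(5w + 5)) = 15/(5(5w + 5)).
For w > 0 we have 5w + 5 > 5w, so |(3w + 6)/(5w + 5) − (3/5)| = 15/(5(5w + 5)) < 15/(5·5w) = (3/5)/w.
Thus |(3w + 6)/(5w + 5) − (3/5)| < ε whenever w > (3/5)/ε.
Take N = (3/5)/ε. If w > N then |(3w + 6)/(5w + 5) − (3/5)| < (3/5)/w < ε.

N = (3/5)/ε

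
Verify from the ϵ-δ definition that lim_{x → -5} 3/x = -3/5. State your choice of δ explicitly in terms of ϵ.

δ = min(5/2, (25/6)ϵ)

Let ϵ > 0 be given. We seek δ > 0 such that 0 < |x + 5| < δ implies |3/x + 3/5| < ϵ.
|3/x + 3/5| = 3·|-5 − x|/(5·|x|) = 3|x + 5|/(5|x|).
Require δ ≤ 5/2 so that |x| > 5 − 5/2 = 5/2, hence 5|x| > 25/2.
Then |3/x + 3/5| < 3|x + 5|/(25/2), which is < ϵ when |x + 5| < (25/6)ϵ.
Take δ = min(5/2, (25/6)ϵ). Then 0 < |x + 5| < δ gives both |x + 5| < 5/2 and |x + 5| < (25/6)ϵ, so |3/x + 3/5| < ϵ.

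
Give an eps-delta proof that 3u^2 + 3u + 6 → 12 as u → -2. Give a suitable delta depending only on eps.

Let eps > 0 be given. We want delta > 0 such that 0 < |u + 2| < delta implies |(3u^2 + 3u + 6) − 12| < eps.
(3u^2 + 3u + 6) − 12 = 3u^2 + 3u - 6 = (u + 2)(3u - 3).
So |(3u^2 + 3u + 6) − 12| = |u + 2|·|3u - 3|.
Assume first that |u + 2| < 1, so |u| < 3. Then |3u - 3| ≤ 3·3 + 3 = 12.
Hence |(3u^2 + 3u + 6) − 12| ≤ 12|u + 2| < eps provided |u + 2| < eps/12.
Choosing delta = min(1, eps/12) ensures both conditions, hence |(3u^2 + 3u + 6) − 12| < eps.

delta = min(1, eps/12)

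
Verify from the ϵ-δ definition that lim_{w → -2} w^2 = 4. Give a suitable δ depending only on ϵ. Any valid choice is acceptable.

δ = min(2, ϵ/6)

Let ϵ > 0 be given. We seek δ > 0 with 0 < |w + 2| < δ ⇒ |w^2 − 4| < ϵ.
Factor: w^2 − 4 = (w + 2)(w - 2), so |w^2 − 4| = |w + 2|·|w - 2|.
Impose δ ≤ 2 so that |w| < 4; then |w - 2| ≤ 6.
Hence |w^2 − 4| ≤ 6|w + 2|, which is < ϵ once |w + 2| < ϵ/6.
Take δ = min(2, ϵ/6). If 0 < |w + 2| < δ then both bounds hold and |w^2 − 4| ≤ 6|w + 2| < 6·(ϵ/6) = ϵ.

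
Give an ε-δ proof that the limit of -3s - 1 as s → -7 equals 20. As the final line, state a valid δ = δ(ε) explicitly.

Let ε > 0 be given. We need δ > 0 so that 0 < |s + 7| < δ implies |(-3s - 1) − 20| < ε.
|(-3s - 1) − 20| = |-3s - 21| = 3|s + 7|.
So 3|s + 7| < ε exactly when |s + 7| < ε/3.
Choosing δ = ε/3 gives |(-3s - 1) − 20| = 3|s + 7| < ε whenever |s + 7| < δ.

δ = ε/3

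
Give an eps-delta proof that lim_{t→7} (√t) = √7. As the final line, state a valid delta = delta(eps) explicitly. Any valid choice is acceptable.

delta = min(7, √7·eps)

Let eps > 0. We want delta > 0 such that 0 < |t − 7| < delta implies |√t − √7| < eps.
Rationalise: √t − √7 = (t − 7)/(√t + √7), so |√t − √7| = |t − 7|/(√t + √7).
Restrict delta ≤ 7 so that |t − 7| < 7 forces t > 0, and then √t + √7 > √7.
Hence |√t − √7| < |t − 7|/√7, which is < eps once |t − 7| < √7·eps.
Take delta = min(7, √7·eps). If 0 < |t − 7| < delta then t > 0 and |√t − √7| < |t − 7|/√7 < eps.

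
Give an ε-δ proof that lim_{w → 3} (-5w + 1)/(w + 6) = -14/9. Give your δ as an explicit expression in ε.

Suppose ε > 0. We want δ > 0 with 0 < |w − 3| < δ ⇒ |(-5w + 1)/(w + 6) + 14/9| < ε.
Combining over a common denominator, (-5w + 1)/(w + 6) + 14/9 = [(-5w + 1)·9 − (-14)·(w + 6)] / [9·(w + 6)] = -31(w − 3) / (9(w + 6)).
So |(-5w + 1)/(w + 6) + 14/9| = 31|w − 3| / (9·|w + 6|).
Restrict δ ≤ 9/2. Then |w − 3| < 9/2 gives |w + 6| = |(w − 3) + 9| ≥ 9 − 9/2 = 9/2.
Hence |(-5w + 1)/(w + 6) + 14/9| < 31|w − 3|/(9·(9/2)) = (62/81)|w − 3|, which is < ε once |w − 3| < (81/62)ε.
Take δ = min(9/2, (81/62)ε). Then 0 < |w − 3| < δ forces both bounds, so |(-5w + 1)/(w + 6) + 14/9| < ε.

δ = min(9/2, (81/62)ε)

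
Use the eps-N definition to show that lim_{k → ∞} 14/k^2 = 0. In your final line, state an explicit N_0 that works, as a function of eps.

Let eps > 0 be given. For k ≥ 1, |14/k^2 − 0| = 14/k^2.
14/k^2 < eps ⇔ k^2 > 14/eps ⇔ k > (14/eps)^{1/2}.
Take N_0 = (14/eps)^{1/2}. Then k > N_0 implies 14/k^2 < eps.

N_0 = (14/eps)^{1/2}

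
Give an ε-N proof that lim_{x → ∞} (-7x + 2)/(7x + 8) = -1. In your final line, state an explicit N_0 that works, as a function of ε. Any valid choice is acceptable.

N_0 = (10/7)/ε

Let ε > 0 be given. We seek N_0 > 0 such that x > N_0 implies |(-7x + 2)/(7x + 8) + 1| < ε.
(-7x + 2)/(7x + 8) + 1 = (7(-7x + 2) − (-7)(7x + 8)) / (7(7x + 8)) = 70/(7(7x + 8)).
For x > 0 we have 7x + 8 > 7x, so |(-7x + 2)/(7x + 8) + 1| = 70/(7(7x + 8)) < 70/(7·7x) = (10/7)/x.
Thus |(-7x + 2)/(7x + 8) + 1| < ε whenever x > (10/7)/ε.
Take N_0 = (10/7)/ε. If x > N_0 then |(-7x + 2)/(7x + 8) + 1| < (10/7)/x < ε.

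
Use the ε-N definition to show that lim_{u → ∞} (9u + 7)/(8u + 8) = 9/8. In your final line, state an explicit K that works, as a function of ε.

Let ε > 0 be given. We seek K > 0 such that u > K implies |(9u + 7)/(8u + 8) − (9/8)| < ε.
(9u + 7)/(8u + 8) − (9/8) = (8(9u + 7) − 9(8u + 8)) / (8(8u + 8)) = -16/(8(8u + 8)).
For u > 0 we have 8u + 8 > 8u, so |(9u + 7)/(8u + 8) − (9/8)| = 16/(8(8u + 8)) < 16/(8·8u) = (1/4)/u.
Thus |(9u + 7)/(8u + 8) − (9/8)| < ε whenever u > (1/4)/ε.
Take K = (1/4)/ε. If u > K then |(9u + 7)/(8u + 8) − (9/8)| < (1/4)/u < ε.

K = (1/4)/ε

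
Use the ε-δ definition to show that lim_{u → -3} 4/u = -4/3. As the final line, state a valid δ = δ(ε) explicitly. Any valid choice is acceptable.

Suppose ε > 0. We seek δ > 0 such that 0 < |u + 3| < δ implies |4/u + 4/3| < ε.
|4/u + 4/3| = 4·|-3 − u|/(3·|u|) = 4|u + 3|/(3|u|).
Restrict δ ≤ 3/2. Then |u + 3| < 3/2 gives |u| > 3/2, so 3|u| > 9/2.
Then |4/u + 4/3| < 4|u + 3|/(9/2), which is < ε when |u + 3| < (9/8)ε.
Take δ = min(3/2, (9/8)ε). Then 0 < |u + 3| < δ gives both |u + 3| < 3/2 and |u + 3| < (9/8)ε, so |4/u + 4/3| < ε.

δ = min(3/2, (9/8)ε)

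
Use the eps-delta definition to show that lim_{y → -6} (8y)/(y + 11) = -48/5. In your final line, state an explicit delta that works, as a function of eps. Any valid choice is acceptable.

Fix eps > 0. We want delta > 0 with 0 < |y + 6| < delta ⇒ |(8y)/(y + 11) + 48/5| < eps.
Combining over a common denominator, (8y)/(y + 11) + 48/5 = [(8y)·5 − (-48)·(y + 11)] / [5·(y + 11)] = 88(y + 6) / (5(y + 11)).
So |(8y)/(y + 11) + 48/5| = 88|y + 6| / (5·|y + 11|).
Require delta ≤ 5/2, so |y + 11| ≥ |5| − |y + 6| > 5 − 5/2 = 5/2.
Hence |(8y)/(y + 11) + 48/5| < 88|y + 6|/(5·(5/2)) = (176/25)|y + 6|, which is < eps once |y + 6| < (25/176)eps.
Take delta = min(5/2, (25/176)eps). Then 0 < |y + 6| < delta forces both bounds, so |(8y)/(y + 11) + 48/5| < eps.

delta = min(5/2, (25/176)eps)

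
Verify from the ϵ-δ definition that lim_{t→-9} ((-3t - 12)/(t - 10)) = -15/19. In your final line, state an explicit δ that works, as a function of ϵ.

Let ϵ > 0. We want δ > 0 with 0 < |t + 9| < δ ⇒ |(-3t - 12)/(t - 10) + 15/19| < ϵ.
Combining over a common denominator, (-3t - 12)/(t - 10) + 15/19 = [(-3t - 12)·(-19) − 15·(t - 10)] / [(-19)·(t - 10)] = 42(t + 9) / ((-19)(t - 10)).
So |(-3t - 12)/(t - 10) + 15/19| = 42|t + 9| / (19·|t − 10|).
Restrict δ ≤ 19/2. Then |t + 9| < 19/2 gives |t − 10| = |(t + 9) + (-19)| ≥ 19 − 19/2 = 19/2.
Hence |(-3t - 12)/(t - 10) + 15/19| < 42|t + 9|/(19·(19/2)) = (84/361)|t + 9|, which is < ϵ once |t + 9| < (361/84)ϵ.
Take δ = min(19/2, (361/84)ϵ). Then 0 < |t + 9| < δ forces both bounds, so |(-3t - 12)/(t - 10) + 15/19| < ϵ.

δ = min(19/2, (361/84)ϵ)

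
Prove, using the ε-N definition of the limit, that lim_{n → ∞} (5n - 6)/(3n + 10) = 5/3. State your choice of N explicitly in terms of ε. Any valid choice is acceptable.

Let ε > 0. For n ≥ 1, |(5n - 6)/(3n + 10) − (5/3)| = |-68|/(3(3n + 10)) = 68/(3(3n + 10)).
Since 3n + 10 ≥ 3n for n ≥ 1, this is ≤ 68/(3·3n) = (68/9)/n.
So |(5n - 6)/(3n + 10) − (5/3)| < ε whenever n > (68/9)/ε.
Take N = (68/9)/ε. If n > N then |(5n - 6)/(3n + 10) − (5/3)| ≤ (68/9)/n < ε.

N = (68/9)/ε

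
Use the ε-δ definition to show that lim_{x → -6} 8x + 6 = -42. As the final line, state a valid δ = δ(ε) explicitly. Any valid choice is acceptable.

δ = ε/8

Fix ε > 0. We need δ > 0 so that 0 < |x + 6| < δ implies |(8x + 6) + 42| < ε.
|(8x + 6) + 42| = |8x + 48| = 8|x + 6|.
So 8|x + 6| < ε exactly when |x + 6| < ε/8.
Choosing δ = ε/8 gives |(8x + 6) + 42| = 8|x + 6| < ε whenever |x + 6| < δ.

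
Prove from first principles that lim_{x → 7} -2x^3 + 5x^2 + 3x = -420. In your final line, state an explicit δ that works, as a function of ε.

δ = min(2, ε/303)

Fix ε > 0. We want δ > 0 such that 0 < |x − 7| < δ implies |(-2x^3 + 5x^2 + 3x) + 420| < ε.
(-2x^3 + 5x^2 + 3x) + 420 = -2x^3 + 5x^2 + 3x + 420 = (x − 7)(-2x^2 - 9x - 60).
So |(-2x^3 + 5x^2 + 3x) + 420| = |x − 7|·|-2x^2 - 9x - 60|.
Require δ ≤ 2. Then |x − 7| < 2 gives |x| < 9, and by the triangle inequality |-2x^2 - 9x - 60| ≤ 2·9^2 + 9·9 + 60 = 303.
Hence |(-2x^3 + 5x^2 + 3x) + 420| ≤ 303|x − 7| < ε provided |x − 7| < ε/303.
Choosing δ = min(2, ε/303) ensures both conditions, hence |(-2x^3 + 5x^2 + 3x) + 420| < ε.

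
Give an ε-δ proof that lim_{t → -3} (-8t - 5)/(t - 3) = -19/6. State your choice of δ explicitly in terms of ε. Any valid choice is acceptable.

Let ε > 0. We want δ > 0 with 0 < |t + 3| < δ ⇒ |(-8t - 5)/(t - 3) + 19/6| < ε.
Combining over a common denominator, (-8t - 5)/(t - 3) + 19/6 = [(-8t - 5)·(-6) − 19·(t - 3)] / [(-6)·(t - 3)] = 29(t + 3) / ((-6)(t - 3)).
So |(-8t - 5)/(t - 3) + 19/6| = 29|t + 3| / (6·|t − 3|).
Restrict δ ≤ 3. Then |t + 3| < 3 gives |t − 3| = |(t + 3) + (-6)| ≥ 6 − 3 = 3.
Hence |(-8t - 5)/(t - 3) + 19/6| < 29|t + 3|/(6·3) = (29/18)|t + 3|, which is < ε once |t + 3| < (18/29)ε.
Take δ = min(3, (18/29)ε). Then 0 < |t + 3| < δ forces both bounds, so |(-8t - 5)/(t - 3) + 19/6| < ε.

δ = min(3, (18/29)ε)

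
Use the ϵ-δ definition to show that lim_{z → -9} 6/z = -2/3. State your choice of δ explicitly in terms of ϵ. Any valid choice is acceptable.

Let ϵ > 0 be given. We seek δ > 0 such that 0 < |z + 9| < δ implies |6/z + 2/3| < ϵ.
|6/z + 2/3| = 6·|-9 − z|/(9·|z|) = 6|z + 9|/(9|z|).
Require δ ≤ 9/2 so that |z| > 9 − 9/2 = 9/2, hence 9|z| > 81/2.
Then |6/z + 2/3| < 6|z + 9|/(81/2), which is < ϵ when |z + 9| < (27/4)ϵ.
Take δ = min(9/2, (27/4)ϵ). Then 0 < |z + 9| < δ gives both |z + 9| < 9/2 and |z + 9| < (27/4)ϵ, so |6/z + 2/3| < ϵ.

δ = min(9/2, (27/4)ϵ)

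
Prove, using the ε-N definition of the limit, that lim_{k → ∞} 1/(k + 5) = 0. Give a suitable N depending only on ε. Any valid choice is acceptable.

Let ε > 0 be given. For k ≥ 1, |1/(k + 5) − 0| = 1/(k + 5) ≤ 1/k.
We need 1/k < ε, i.e. k > 1/ε.
Take N = 1/ε. If k > N then |1/(k + 5)| ≤ 1/k < ε.

N = 1/ε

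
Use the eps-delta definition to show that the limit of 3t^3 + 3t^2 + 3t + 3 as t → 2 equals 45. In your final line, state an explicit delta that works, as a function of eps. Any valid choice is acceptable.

delta = min(1, eps/75)

Fix eps > 0. We want delta > 0 such that 0 < |t − 2| < delta implies |(3t^3 + 3t^2 + 3t + 3) − 45| < eps.
(3t^3 + 3t^2 + 3t + 3) − 45 = 3t^3 + 3t^2 + 3t - 42 = (t − 2)(3t^2 + 9t + 21).
So |(3t^3 + 3t^2 + 3t + 3) − 45| = |t − 2|·|3t^2 + 9t + 21|.
Assume first that |t − 2| < 1, so |t| < 3. Then |3t^2 + 9t + 21| ≤ 3·3^2 + 9·3 + 21 = 75.
Hence |(3t^3 + 3t^2 + 3t + 3) − 45| ≤ 75|t − 2| < eps provided |t − 2| < eps/75.
Take delta = min(1, eps/75). Then 0 < |t − 2| < delta gives both |t − 2| < 1 and |t − 2| < eps/75, so |(3t^3 + 3t^2 + 3t + 3) − 45| < eps.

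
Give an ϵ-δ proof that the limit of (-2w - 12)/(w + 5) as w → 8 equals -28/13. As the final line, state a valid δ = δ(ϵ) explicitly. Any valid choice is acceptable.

Let ϵ > 0 be given. We want δ > 0 with 0 < |w − 8| < δ ⇒ |(-2w - 12)/(w + 5) + 28/13| < ϵ.
Combining over a common denominator, (-2w - 12)/(w + 5) + 28/13 = [(-2w - 12)·13 − (-28)·(w + 5)] / [13·(w + 5)] = 2(w − 8) / (13(w + 5)).
So |(-2w - 12)/(w + 5) + 28/13| = 2|w − 8| / (13·|w + 5|).
Require δ ≤ 13/2, so |w + 5| ≥ |13| − |w − 8| > 13 − 13/2 = 13/2.
Hence |(-2w - 12)/(w + 5) + 28/13| < 2|w − 8|/(13·(13/2)) = (4/169)|w − 8|, which is < ϵ once |w − 8| < (169/4)ϵ.
Take δ = min(13/2, (169/4)ϵ). Then 0 < |w − 8| < δ forces both bounds, so |(-2w - 12)/(w + 5) + 28/13| < ϵ.

δ = min(13/2, (169/4)ϵ)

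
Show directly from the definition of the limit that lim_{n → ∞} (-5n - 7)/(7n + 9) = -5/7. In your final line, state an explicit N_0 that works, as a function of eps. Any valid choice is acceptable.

N_0 = (4/49)/eps

Let eps > 0 be given. For n ≥ 1, |(-5n - 7)/(7n + 9) + 5/7| = |-4|/(7(7n + 9)) = 4/(7(7n + 9)).
Since 7n + 9 ≥ 7n for n ≥ 1, this is ≤ 4/(7·7n) = (4/49)/n.
So |(-5n - 7)/(7n + 9) + 5/7| < eps whenever n > (4/49)/eps.
Take N_0 = (4/49)/eps. If n > N_0 then |(-5n - 7)/(7n + 9) + 5/7| ≤ (4/49)/n < eps.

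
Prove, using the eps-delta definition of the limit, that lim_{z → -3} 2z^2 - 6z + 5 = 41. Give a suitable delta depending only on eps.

delta = min(1, eps/20)

Let eps > 0 be given. We want delta > 0 such that 0 < |z + 3| < delta implies |(2z^2 - 6z + 5) − 41| < eps.
(2z^2 - 6z + 5) − 41 = 2z^2 - 6z - 36 = (z + 3)(2z - 12).
So |(2z^2 - 6z + 5) − 41| = |z + 3|·|2z - 12|.
Assume first that |z + 3| < 1, so |z| < 4. Then |2z - 12| ≤ 2·4 + 12 = 20.
Hence |(2z^2 - 6z + 5) − 41| ≤ 20|z + 3| < eps provided |z + 3| < eps/20.
Choosing delta = min(1, eps/20) ensures both conditions, hence |(2z^2 - 6z + 5) − 41| < eps.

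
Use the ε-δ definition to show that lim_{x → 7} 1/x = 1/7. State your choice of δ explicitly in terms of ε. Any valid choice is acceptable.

Suppose ε > 0. We seek δ > 0 such that 0 < |x − 7| < δ implies |1/x − (1/7)| < ε.
|1/x − (1/7)| = |7 − x|/(7·|x|) = |x − 7|/(7|x|).
Require δ ≤ 7/2 so that |x| > 7 − 7/2 = 7/2, hence 7|x| > 49/2.
Then |1/x − (1/7)| < |x − 7|/(49/2), which is < ε when |x − 7| < (49/2)ε.
Take δ = min(7/2, (49/2)ε). Then 0 < |x − 7| < δ gives both |x − 7| < 7/2 and |x − 7| < (49/2)ε, so |1/x − (1/7)| < ε.

δ = min(7/2, (49/2)ε)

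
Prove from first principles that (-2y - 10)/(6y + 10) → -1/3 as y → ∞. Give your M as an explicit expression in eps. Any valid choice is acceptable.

M = (10/9)/eps

Let eps > 0. We seek M > 0 such that y > M implies |(-2y - 10)/(6y + 10) + 1/3| < eps.
(-2y - 10)/(6y + 10) + 1/3 = (6(-2y - 10) − (-2)(6y + 10)) / (6(6y + 10)) = -40/(6(6y + 10)).
For y > 0 we have 6y + 10 > 6y, so |(-2y - 10)/(6y + 10) + 1/3| = 40/(6(6y + 10)) < 40/(6·6y) = (10/9)/y.
Thus |(-2y - 10)/(6y + 10) + 1/3| < eps whenever y > (10/9)/eps.
Take M = (10/9)/eps. If y > M then |(-2y - 10)/(6y + 10) + 1/3| < (10/9)/y < eps.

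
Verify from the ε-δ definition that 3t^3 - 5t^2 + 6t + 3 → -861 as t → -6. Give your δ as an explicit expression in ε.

δ = min(1, ε/452)

Fix ε > 0. We want δ > 0 such that 0 < |t + 6| < δ implies |(3t^3 - 5t^2 + 6t + 3) + 861| < ε.
(3t^3 - 5t^2 + 6t + 3) + 861 = 3t^3 - 5t^2 + 6t + 864 = (t + 6)(3t^2 - 23t + 144).
So |(3t^3 - 5t^2 + 6t + 3) + 861| = |t + 6|·|3t^2 - 23t + 144|.
Assume first that |t + 6| < 1, so |t| < 7. Then |3t^2 - 23t + 144| ≤ 3·7^2 + 23·7 + 144 = 452.
Hence |(3t^3 - 5t^2 + 6t + 3) + 861| ≤ 452|t + 6| < ε provided |t + 6| < ε/452.
Take δ = min(1, ε/452). Then 0 < |t + 6| < δ gives both |t + 6| < 1 and |t + 6| < ε/452, so |(3t^3 - 5t^2 + 6t + 3) + 861| < ε.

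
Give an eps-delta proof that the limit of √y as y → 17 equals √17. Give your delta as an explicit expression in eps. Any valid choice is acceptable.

delta = min(17, √17·eps)

Let eps > 0. We want delta > 0 such that 0 < |y − 17| < delta implies |√y − √17| < eps.
Rationalise: √y − √17 = (y − 17)/(√y + √17), so |√y − √17| = |y − 17|/(√y + √17).
Restrict delta ≤ 17 so that |y − 17| < 17 forces y > 0, and then √y + √17 > √17.
Hence |√y − √17| < |y − 17|/√17, which is < eps once |y − 17| < √17·eps.
Take delta = min(17, √17·eps). If 0 < |y − 17| < delta then y > 0 and |√y − √17| < |y − 17|/√17 < eps.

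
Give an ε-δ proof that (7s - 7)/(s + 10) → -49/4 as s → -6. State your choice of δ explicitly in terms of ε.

δ = min(2, (8/77)ε)

Let ε > 0. We want δ > 0 with 0 < |s + 6| < δ ⇒ |(7s - 7)/(s + 10) + 49/4| < ε.
Combining over a common denominator, (7s - 7)/(s + 10) + 49/4 = [(7s - 7)·4 − (-49)·(s + 10)] / [4·(s + 10)] = 77(s + 6) / (4(s + 10)).
So |(7s - 7)/(s + 10) + 49/4| = 77|s + 6| / (4·|s + 10|).
Restrict δ ≤ 2. Then |s + 6| < 2 gives |s + 10| = |(s + 6) + 4| ≥ 4 − 2 = 2.
Hence |(7s - 7)/(s + 10) + 49/4| < 77|s + 6|/(4·2) = (77/8)|s + 6|, which is < ε once |s + 6| < (8/77)ε.
Take δ = min(2, (8/77)ε). Then 0 < |s + 6| < δ forces both bounds, so |(7s - 7)/(s + 10) + 49/4| < ε.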